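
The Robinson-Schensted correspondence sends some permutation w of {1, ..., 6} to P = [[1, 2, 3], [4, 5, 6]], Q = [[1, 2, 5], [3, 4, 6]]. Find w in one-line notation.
Reverse RSK: for i = n, n-1, ..., 1, locate i in Q, remove the corresponding corner cell from P, and reverse-bump its entry up through P; the value ejected from row 1 is w(i).

So w = 4 5 1 2 6 3.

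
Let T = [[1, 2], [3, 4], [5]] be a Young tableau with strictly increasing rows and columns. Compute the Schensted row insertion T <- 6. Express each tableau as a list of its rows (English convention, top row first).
[[1, 2, 6], [3, 4], [5]]

6 is larger than every entry of row 1, so it is appended to row 1. The new tableau is [[1, 2, 6], [3, 4], [5]].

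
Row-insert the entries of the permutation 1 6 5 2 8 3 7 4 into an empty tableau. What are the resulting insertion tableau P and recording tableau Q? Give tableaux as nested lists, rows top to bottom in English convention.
P = [[1, 2, 3, 4], [5, 7], [6, 8]], Q = [[1, 2, 5, 7], [3, 6], [4, 8]]

Insert each entry of the permutation into P by Schensted row insertion, recording in Q the position of each new cell.

After inserting 1: P = [[1]].
After inserting 6: P = [[1, 6]].
After inserting 5: P = [[1, 5], [6]].
After inserting 2: P = [[1, 2], [5], [6]].
After inserting 8: P = [[1, 2, 8], [5], [6]].
After inserting 3: P = [[1, 2, 3], [5, 8], [6]].
After inserting 7: P = [[1, 2, 3, 7], [5, 8], [6]].
After inserting 4: P = [[1, 2, 3, 4], [5, 7], [6, 8]].

So P = [[1, 2, 3, 4], [5, 7], [6, 8]], Q = [[1, 2, 5, 7], [3, 6], [4, 8]].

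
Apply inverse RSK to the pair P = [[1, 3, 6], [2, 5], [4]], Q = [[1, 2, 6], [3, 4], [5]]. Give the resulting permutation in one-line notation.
4 5 2 3 1 6

Reverse the RSK construction: for i from n down to 1, find the cell of Q containing i, remove the entry at that cell from P, and reverse-bump it up through P; the value ejected from row 1 is w(i).

Step i=6: Q has 6 at row 1, column 3; remove that cell from P, ejecting 6. So w(6) = 6. P is now [[1, 3], [2, 5], [4]].
Step i=5: Q has 5 at row 3, column 1; remove 4 from row 3 of P and reverse-bump: 4 enters row 2 and ejects 2; 2 enters row 1 and ejects 1. So w(5) = 1. P is now [[2, 3], [4, 5]].
Step i=4: Q has 4 at row 2, column 2; remove 5 from row 2 of P and reverse-bump: 5 enters row 1 and ejects 3. So w(4) = 3. P is now [[2, 5], [4]].
Step i=3: Q has 3 at row 2, column 1; remove 4 from row 2 of P and reverse-bump: 4 enters row 1 and ejects 2. So w(3) = 2. P is now [[4, 5]].
Step i=2: Q has 2 at row 1, column 2; remove that cell from P, ejecting 5. So w(2) = 5. P is now [[4]].
Step i=1: Q has 1 at row 1, column 1; remove that cell from P, ejecting 4. So w(1) = 4. P is now [].

So w = 4 5 2 3 1 6.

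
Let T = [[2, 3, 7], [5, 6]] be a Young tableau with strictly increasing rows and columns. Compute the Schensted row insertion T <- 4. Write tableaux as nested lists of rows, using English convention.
In row 1, 4 replaces 7 (the leftmost entry greater than 4); 7 is bumped to row 2. 7 is appended to row 2. The new tableau is [[2, 3, 4], [5, 6, 7]].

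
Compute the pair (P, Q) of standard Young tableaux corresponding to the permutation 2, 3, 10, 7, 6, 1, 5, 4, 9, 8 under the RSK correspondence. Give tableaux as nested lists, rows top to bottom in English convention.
Insert each entry of the permutation into P by Schensted row insertion, recording in Q the position of each new cell.

Insert 2: appended to row 1. P = [[2]].
Insert 3: appended to row 1. P = [[2, 3]].
Insert 10: appended to row 1. P = [[2, 3, 10]].
Insert 7: 7 bumps 10 from row 1; 10 starts row 2. P = [[2, 3, 7], [10]].
Insert 6: 6 bumps 7 from row 1; 7 bumps 10 from row 2; 10 starts row 3. P = [[2, 3, 6], [7], [10]].
Insert 1: 1 bumps 2 from row 1; 2 bumps 7 from row 2; 7 bumps 10 from row 3; 10 starts row 4. P = [[1, 3, 6], [2], [7], [10]].
Insert 5: 5 bumps 6 from row 1; 6 appends to row 2. P = [[1, 3, 5], [2, 6], [7], [10]].
Insert 4: 4 bumps 5 from row 1; 5 bumps 6 from row 2; 6 bumps 7 from row 3; 7 bumps 10 from row 4; 10 starts row 5. P = [[1, 3, 4], [2, 5], [6], [7], [10]].
Insert 9: appended to row 1. P = [[1, 3, 4, 9], [2, 5], [6], [7], [10]].
Insert 8: 8 bumps 9 from row 1; 9 appends to row 2. P = [[1, 3, 4, 8], [2, 5, 9], [6], [7], [10]].

So P = [[1, 3, 4, 8], [2, 5, 9], [6], [7], [10]], Q = [[1, 2, 3, 9], [4, 7, 10], [5], [6], [8]].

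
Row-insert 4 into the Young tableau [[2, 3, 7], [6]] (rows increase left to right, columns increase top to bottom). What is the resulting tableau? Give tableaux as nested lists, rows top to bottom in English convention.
In row 1, 4 replaces 7 (the leftmost entry greater than 4); 7 is bumped to row 2. 7 is appended to row 2. The new tableau is [[2, 3, 4], [6, 7]].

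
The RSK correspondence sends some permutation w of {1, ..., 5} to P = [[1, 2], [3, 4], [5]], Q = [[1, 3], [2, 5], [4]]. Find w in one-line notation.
Reverse the RSK construction: for i from n down to 1, find the cell of Q containing i, remove the entry at that cell from P, and reverse-bump it up through P; the value ejected from row 1 is w(i).

Step i=5: Q has 5 at row 2, column 2; remove 4 from row 2 of P and reverse-bump: 4 enters row 1 and ejects 2. So w(5) = 2. P is now [[1, 4], [3], [5]].
Step i=4: Q has 4 at row 3, column 1; remove 5 from row 3 of P and reverse-bump: 5 enters row 2 and ejects 3; 3 enters row 1 and ejects 1. So w(4) = 1. P is now [[3, 4], [5]].
Step i=3: Q has 3 at row 1, column 2; remove that cell from P, ejecting 4. So w(3) = 4. P is now [[3], [5]].
Step i=2: Q has 2 at row 2, column 1; remove 5 from row 2 of P and reverse-bump: 5 enters row 1 and ejects 3. So w(2) = 3. P is now [[5]].
Step i=1: Q has 1 at row 1, column 1; remove that cell from P, ejecting 5. So w(1) = 5. P is now [].

So w = 5 3 4 1 2.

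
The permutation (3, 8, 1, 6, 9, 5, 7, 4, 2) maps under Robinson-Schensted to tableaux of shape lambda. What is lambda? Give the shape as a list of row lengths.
Row-insert each entry into an empty tableau.

After inserting 3: P = [[3]].
After inserting 8: P = [[3, 8]].
After inserting 1: P = [[1, 8], [3]].
After inserting 6: P = [[1, 6], [3, 8]].
After inserting 9: P = [[1, 6, 9], [3, 8]].
After inserting 5: P = [[1, 5, 9], [3, 6], [8]].
After inserting 7: P = [[1, 5, 7], [3, 6, 9], [8]].
After inserting 4: P = [[1, 4, 7], [3, 5, 9], [6], [8]].
After inserting 2: P = [[1, 2, 7], [3, 4, 9], [5], [6], [8]].

The final insertion tableau P = [[1, 2, 7], [3, 4, 9], [5], [6], [8]] has shape [3, 3, 1, 1, 1].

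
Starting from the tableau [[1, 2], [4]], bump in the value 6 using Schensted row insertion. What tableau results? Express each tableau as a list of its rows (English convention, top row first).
6 is larger than every entry of row 1, so it is appended to row 1. The new tableau is [[1, 2, 6], [4]].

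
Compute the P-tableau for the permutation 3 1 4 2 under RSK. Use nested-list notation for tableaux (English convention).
Insert 3: appended to row 1. P = [[3]].
Insert 1: 1 bumps 3 from row 1; 3 starts row 2. P = [[1], [3]].
Insert 4: appended to row 1. P = [[1, 4], [3]].
Insert 2: 2 bumps 4 from row 1; 4 appends to row 2. P = [[1, 2], [3, 4]].

So P = [[1, 2], [3, 4]].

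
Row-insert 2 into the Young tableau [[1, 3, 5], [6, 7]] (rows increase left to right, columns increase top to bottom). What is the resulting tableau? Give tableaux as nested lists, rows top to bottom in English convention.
[[1, 2, 5], [3, 7], [6]]

In row 1, 2 replaces 3 (the leftmost entry greater than 2); 3 is bumped to row 2. In row 2, 3 replaces 6 (the leftmost entry greater than 3); 6 is bumped to row 3. 6 starts a new row 3. The new tableau is [[1, 2, 5], [3, 7], [6]].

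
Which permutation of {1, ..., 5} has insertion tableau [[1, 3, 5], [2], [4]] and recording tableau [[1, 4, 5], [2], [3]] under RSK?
Reverse RSK: for i = n, n-1, ..., 1, locate i in Q, remove the corresponding corner cell from P, and reverse-bump its entry up through P; the value ejected from row 1 is w(i).

So w = 4 2 1 3 5.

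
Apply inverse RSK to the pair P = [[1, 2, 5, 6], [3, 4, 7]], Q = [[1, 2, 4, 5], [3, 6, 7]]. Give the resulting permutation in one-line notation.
3 4 1 5 7 2 6

Reverse the RSK construction: for i from n down to 1, find the cell of Q containing i, remove the entry at that cell from P, and reverse-bump it up through P; the value ejected from row 1 is w(i).

Step i=7: Q has 7 at row 2, column 3; remove 7 from row 2 of P and reverse-bump: 7 enters row 1 and ejects 6. So w(7) = 6. P is now [[1, 2, 5, 7], [3, 4]].
Step i=6: Q has 6 at row 2, column 2; remove 4 from row 2 of P and reverse-bump: 4 enters row 1 and ejects 2. So w(6) = 2. P is now [[1, 4, 5, 7], [3]].
Step i=5: Q has 5 at row 1, column 4; remove that cell from P, ejecting 7. So w(5) = 7. P is now [[1, 4, 5], [3]].
Step i=4: Q has 4 at row 1, column 3; remove that cell from P, ejecting 5. So w(4) = 5. P is now [[1, 4], [3]].
Step i=3: Q has 3 at row 2, column 1; remove 3 from row 2 of P and reverse-bump: 3 enters row 1 and ejects 1. So w(3) = 1. P is now [[3, 4]].
Step i=2: Q has 2 at row 1, column 2; remove that cell from P, ejecting 4. So w(2) = 4. P is now [[3]].
Step i=1: Q has 1 at row 1, column 1; remove that cell from P, ejecting 3. So w(1) = 3. P is now [].

So w = 3 4 1 5 7 2 6.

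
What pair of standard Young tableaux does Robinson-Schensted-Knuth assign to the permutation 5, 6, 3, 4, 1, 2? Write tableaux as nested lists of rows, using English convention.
Insert each entry of the permutation into P by Schensted row insertion, recording in Q the position of each new cell.

After inserting 5: P = [[5]].
After inserting 6: P = [[5, 6]].
After inserting 3: P = [[3, 6], [5]].
After inserting 4: P = [[3, 4], [5, 6]].
After inserting 1: P = [[1, 4], [3, 6], [5]].
After inserting 2: P = [[1, 2], [3, 4], [5, 6]].

So P = [[1, 2], [3, 4], [5, 6]], Q = [[1, 2], [3, 4], [5, 6]].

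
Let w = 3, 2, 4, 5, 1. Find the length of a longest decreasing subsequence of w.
3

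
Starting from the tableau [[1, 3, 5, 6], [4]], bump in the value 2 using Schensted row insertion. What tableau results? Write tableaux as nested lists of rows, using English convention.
In row 1, 2 replaces 3 (the leftmost entry greater than 2); 3 is bumped to row 2. In row 2, 3 replaces 4 (the leftmost entry greater than 3); 4 is bumped to row 3. 4 starts a new row 3. The new tableau is [[1, 2, 5, 6], [3], [4]].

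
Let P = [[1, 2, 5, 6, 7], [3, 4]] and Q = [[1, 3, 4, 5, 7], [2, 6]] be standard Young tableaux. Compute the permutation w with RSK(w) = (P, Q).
Reverse RSK: for i = n, n-1, ..., 1, locate i in Q, remove the corresponding corner cell from P, and reverse-bump its entry up through P; the value ejected from row 1 is w(i).

So w = 3 1 4 5 6 2 7.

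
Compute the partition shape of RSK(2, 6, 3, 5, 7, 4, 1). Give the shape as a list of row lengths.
[4, 1, 1, 1]

Row-insert each entry into an empty tableau.

After inserting 2: P = [[2]].
After inserting 6: P = [[2, 6]].
After inserting 3: P = [[2, 3], [6]].
After inserting 5: P = [[2, 3, 5], [6]].
After inserting 7: P = [[2, 3, 5, 7], [6]].
After inserting 4: P = [[2, 3, 4, 7], [5], [6]].
After inserting 1: P = [[1, 3, 4, 7], [2], [5], [6]].

The final insertion tableau P = [[1, 3, 4, 7], [2], [5], [6]] has shape [4, 1, 1, 1].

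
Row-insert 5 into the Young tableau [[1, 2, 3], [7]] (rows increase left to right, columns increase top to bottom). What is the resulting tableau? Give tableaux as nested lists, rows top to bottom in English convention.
[[1, 2, 3, 5], [7]]

5 is larger than every entry of row 1, so it is appended to row 1. The new tableau is [[1, 2, 3, 5], [7]].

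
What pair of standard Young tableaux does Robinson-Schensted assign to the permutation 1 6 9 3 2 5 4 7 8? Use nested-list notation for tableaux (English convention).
Insert each entry of the permutation into P by Schensted row insertion, recording in Q the position of each new cell.

After inserting 1: P = [[1]].
After inserting 6: P = [[1, 6]].
After inserting 9: P = [[1, 6, 9]].
After inserting 3: P = [[1, 3, 9], [6]].
After inserting 2: P = [[1, 2, 9], [3], [6]].
After inserting 5: P = [[1, 2, 5], [3, 9], [6]].
After inserting 4: P = [[1, 2, 4], [3, 5], [6, 9]].
After inserting 7: P = [[1, 2, 4, 7], [3, 5], [6, 9]].
After inserting 8: P = [[1, 2, 4, 7, 8], [3, 5], [6, 9]].

So P = [[1, 2, 4, 7, 8], [3, 5], [6, 9]], Q = [[1, 2, 3, 8, 9], [4, 6], [5, 7]].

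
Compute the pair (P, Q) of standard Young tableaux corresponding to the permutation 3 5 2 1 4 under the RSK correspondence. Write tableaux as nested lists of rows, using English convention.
P = [[1, 4], [2, 5], [3]], Q = [[1, 2], [3, 5], [4]]

Insert each entry of the permutation into P by Schensted row insertion, recording in Q the position of each new cell.

Insert 3: appended to row 1. P = [[3]].
Insert 5: appended to row 1. P = [[3, 5]].
Insert 2: 2 bumps 3 from row 1; 3 starts row 2. P = [[2, 5], [3]].
Insert 1: 1 bumps 2 from row 1; 2 bumps 3 from row 2; 3 starts row 3. P = [[1, 5], [2], [3]].
Insert 4: 4 bumps 5 from row 1; 5 appends to row 2. P = [[1, 4], [2, 5], [3]].

So P = [[1, 4], [2, 5], [3]], Q = [[1, 2], [3, 5], [4]].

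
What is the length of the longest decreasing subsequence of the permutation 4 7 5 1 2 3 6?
3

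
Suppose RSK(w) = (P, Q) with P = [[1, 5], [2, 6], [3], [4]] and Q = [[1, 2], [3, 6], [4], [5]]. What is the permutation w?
4 6 3 2 1 5

Reverse the RSK construction: for i from n down to 1, find the cell of Q containing i, remove the entry at that cell from P, and reverse-bump it up through P; the value ejected from row 1 is w(i).

Step i=6: Q has 6 at row 2, column 2; remove 6 from row 2 of P and reverse-bump: 6 enters row 1 and ejects 5. So w(6) = 5. P is now [[1, 6], [2], [3], [4]].
Step i=5: Q has 5 at row 4, column 1; remove 4 from row 4 of P and reverse-bump: 4 enters row 3 and ejects 3; 3 enters row 2 and ejects 2; 2 enters row 1 and ejects 1. So w(5) = 1. P is now [[2, 6], [3], [4]].
Step i=4: Q has 4 at row 3, column 1; remove 4 from row 3 of P and reverse-bump: 4 enters row 2 and ejects 3; 3 enters row 1 and ejects 2. So w(4) = 2. P is now [[3, 6], [4]].
Step i=3: Q has 3 at row 2, column 1; remove 4 from row 2 of P and reverse-bump: 4 enters row 1 and ejects 3. So w(3) = 3. P is now [[4, 6]].
Step i=2: Q has 2 at row 1, column 2; remove that cell from P, ejecting 6. So w(2) = 6. P is now [[4]].
Step i=1: Q has 1 at row 1, column 1; remove that cell from P, ejecting 4. So w(1) = 4. P is now [].

So w = 4 6 3 2 1 5.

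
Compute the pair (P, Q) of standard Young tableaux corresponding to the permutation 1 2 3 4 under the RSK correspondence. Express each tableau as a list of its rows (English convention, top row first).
P = [[1, 2, 3, 4]], Q = [[1, 2, 3, 4]]

Insert each entry of the permutation into P by Schensted row insertion, recording in Q the position of each new cell.

Insert 1: appended to row 1. P = [[1]].
Insert 2: appended to row 1. P = [[1, 2]].
Insert 3: appended to row 1. P = [[1, 2, 3]].
Insert 4: appended to row 1. P = [[1, 2, 3, 4]].

So P = [[1, 2, 3, 4]], Q = [[1, 2, 3, 4]].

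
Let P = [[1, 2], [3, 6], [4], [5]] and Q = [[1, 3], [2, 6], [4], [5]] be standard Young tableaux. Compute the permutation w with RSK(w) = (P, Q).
Reverse RSK: for i = n, n-1, ..., 1, locate i in Q, remove the corresponding corner cell from P, and reverse-bump its entry up through P; the value ejected from row 1 is w(i).

So w = 5 4 6 3 1 2.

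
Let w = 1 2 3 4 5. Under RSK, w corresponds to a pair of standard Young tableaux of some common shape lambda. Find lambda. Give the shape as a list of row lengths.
[5]

RSK row insertion gives P = [[1, 2, 3, 4, 5]], which has shape [5].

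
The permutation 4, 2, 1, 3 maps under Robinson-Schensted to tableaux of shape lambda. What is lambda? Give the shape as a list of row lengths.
[2, 1, 1]

Row-insert each entry into an empty tableau.

After inserting 4: P = [[4]].
After inserting 2: P = [[2], [4]].
After inserting 1: P = [[1], [2], [4]].
After inserting 3: P = [[1, 3], [2], [4]].

The final insertion tableau P = [[1, 3], [2], [4]] has shape [2, 1, 1].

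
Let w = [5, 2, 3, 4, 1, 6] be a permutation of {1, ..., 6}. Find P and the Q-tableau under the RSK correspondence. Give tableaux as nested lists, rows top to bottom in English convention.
Insert each entry of the permutation into P by Schensted row insertion, recording in Q the position of each new cell.

Insert 5: appended to row 1. P = [[5]], Q = [[1]].
Insert 2: 2 bumps 5 from row 1; 5 starts row 2. P = [[2], [5]], Q = [[1], [2]].
Insert 3: appended to row 1. P = [[2, 3], [5]], Q = [[1, 3], [2]].
Insert 4: appended to row 1. P = [[2, 3, 4], [5]], Q = [[1, 3, 4], [2]].
Insert 1: 1 bumps 2 from row 1; 2 bumps 5 from row 2; 5 starts row 3. P = [[1, 3, 4], [2], [5]], Q = [[1, 3, 4], [2], [5]].
Insert 6: appended to row 1. P = [[1, 3, 4, 6], [2], [5]], Q = [[1, 3, 4, 6], [2], [5]].

So P = [[1, 3, 4, 6], [2], [5]], Q = [[1, 3, 4, 6], [2], [5]].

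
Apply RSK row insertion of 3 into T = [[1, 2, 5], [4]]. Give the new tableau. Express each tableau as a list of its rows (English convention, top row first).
[[1, 2, 3], [4, 5]]

In row 1, 3 replaces 5 (the leftmost entry greater than 3); 5 is bumped to row 2. 5 is appended to row 2. The new tableau is [[1, 2, 3], [4, 5]].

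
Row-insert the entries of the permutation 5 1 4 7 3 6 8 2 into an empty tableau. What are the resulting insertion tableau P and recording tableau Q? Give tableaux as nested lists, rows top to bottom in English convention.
P = [[1, 2, 6, 8], [3, 7], [4], [5]], Q = [[1, 3, 4, 7], [2, 6], [5], [8]]

Insert each entry of the permutation into P by Schensted row insertion, recording in Q the position of each new cell.

Insert 5: appended to row 1. P = [[5]], Q = [[1]].
Insert 1: 1 bumps 5 from row 1; 5 starts row 2. P = [[1], [5]], Q = [[1], [2]].
Insert 4: appended to row 1. P = [[1, 4], [5]], Q = [[1, 3], [2]].
Insert 7: appended to row 1. P = [[1, 4, 7], [5]], Q = [[1, 3, 4], [2]].
Insert 3: 3 bumps 4 from row 1; 4 bumps 5 from row 2; 5 starts row 3. P = [[1, 3, 7], [4], [5]], Q = [[1, 3, 4], [2], [5]].
Insert 6: 6 bumps 7 from row 1; 7 appends to row 2. P = [[1, 3, 6], [4, 7], [5]], Q = [[1, 3, 4], [2, 6], [5]].
Insert 8: appended to row 1. P = [[1, 3, 6, 8], [4, 7], [5]], Q = [[1, 3, 4, 7], [2, 6], [5]].
Insert 2: 2 bumps 3 from row 1; 3 bumps 4 from row 2; 4 bumps 5 from row 3; 5 starts row 4. P = [[1, 2, 6, 8], [3, 7], [4], [5]], Q = [[1, 3, 4, 7], [2, 6], [5], [8]].

So P = [[1, 2, 6, 8], [3, 7], [4], [5]], Q = [[1, 3, 4, 7], [2, 6], [5], [8]].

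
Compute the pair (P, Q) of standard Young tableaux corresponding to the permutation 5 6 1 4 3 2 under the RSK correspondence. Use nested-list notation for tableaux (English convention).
P = [[1, 2], [3, 6], [4], [5]], Q = [[1, 2], [3, 4], [5], [6]]

Insert each entry of the permutation into P by Schensted row insertion, recording in Q the position of each new cell.

Insert 5: appended to row 1. P = [[5]], Q = [[1]].
Insert 6: appended to row 1. P = [[5, 6]], Q = [[1, 2]].
Insert 1: 1 bumps 5 from row 1; 5 starts row 2. P = [[1, 6], [5]], Q = [[1, 2], [3]].
Insert 4: 4 bumps 6 from row 1; 6 appends to row 2. P = [[1, 4], [5, 6]], Q = [[1, 2], [3, 4]].
Insert 3: 3 bumps 4 from row 1; 4 bumps 5 from row 2; 5 starts row 3. P = [[1, 3], [4, 6], [5]], Q = [[1, 2], [3, 4], [5]].
Insert 2: 2 bumps 3 from row 1; 3 bumps 4 from row 2; 4 bumps 5 from row 3; 5 starts row 4. P = [[1, 2], [3, 6], [4], [5]], Q = [[1, 2], [3, 4], [5], [6]].

So P = [[1, 2], [3, 6], [4], [5]], Q = [[1, 2], [3, 4], [5], [6]].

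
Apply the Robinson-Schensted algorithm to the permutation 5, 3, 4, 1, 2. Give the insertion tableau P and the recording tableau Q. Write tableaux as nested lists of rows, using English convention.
P = [[1, 2], [3, 4], [5]], Q = [[1, 3], [2, 5], [4]]

Insert each entry of the permutation into P by Schensted row insertion, recording in Q the position of each new cell.

After inserting 5: P = [[5]].
After inserting 3: P = [[3], [5]].
After inserting 4: P = [[3, 4], [5]].
After inserting 1: P = [[1, 4], [3], [5]].
After inserting 2: P = [[1, 2], [3, 4], [5]].

So P = [[1, 2], [3, 4], [5]], Q = [[1, 3], [2, 5], [4]].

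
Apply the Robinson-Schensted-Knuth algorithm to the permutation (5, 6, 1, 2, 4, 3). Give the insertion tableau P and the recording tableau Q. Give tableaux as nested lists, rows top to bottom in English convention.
Insert each entry of the permutation into P by Schensted row insertion, recording in Q the position of each new cell.

Insert 5: appended to row 1. P = [[5]].
Insert 6: appended to row 1. P = [[5, 6]].
Insert 1: 1 bumps 5 from row 1; 5 starts row 2. P = [[1, 6], [5]].
Insert 2: 2 bumps 6 from row 1; 6 appends to row 2. P = [[1, 2], [5, 6]].
Insert 4: appended to row 1. P = [[1, 2, 4], [5, 6]].
Insert 3: 3 bumps 4 from row 1; 4 bumps 5 from row 2; 5 starts row 3. P = [[1, 2, 3], [4, 6], [5]].

So P = [[1, 2, 3], [4, 6], [5]], Q = [[1, 2, 5], [3, 4], [6]].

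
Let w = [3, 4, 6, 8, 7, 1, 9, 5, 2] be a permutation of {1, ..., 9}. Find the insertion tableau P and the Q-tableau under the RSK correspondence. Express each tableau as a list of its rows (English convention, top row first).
Insert each entry of the permutation into P by Schensted row insertion, recording in Q the position of each new cell.

Insert 3: appended to row 1. P = [[3]].
Insert 4: appended to row 1. P = [[3, 4]].
Insert 6: appended to row 1. P = [[3, 4, 6]].
Insert 8: appended to row 1. P = [[3, 4, 6, 8]].
Insert 7: 7 bumps 8 from row 1; 8 starts row 2. P = [[3, 4, 6, 7], [8]].
Insert 1: 1 bumps 3 from row 1; 3 bumps 8 from row 2; 8 starts row 3. P = [[1, 4, 6, 7], [3], [8]].
Insert 9: appended to row 1. P = [[1, 4, 6, 7, 9], [3], [8]].
Insert 5: 5 bumps 6 from row 1; 6 appends to row 2. P = [[1, 4, 5, 7, 9], [3, 6], [8]].
Insert 2: 2 bumps 4 from row 1; 4 bumps 6 from row 2; 6 bumps 8 from row 3; 8 starts row 4. P = [[1, 2, 5, 7, 9], [3, 4], [6], [8]].

So P = [[1, 2, 5, 7, 9], [3, 4], [6], [8]], Q = [[1, 2, 3, 4, 7], [5, 8], [6], [9]].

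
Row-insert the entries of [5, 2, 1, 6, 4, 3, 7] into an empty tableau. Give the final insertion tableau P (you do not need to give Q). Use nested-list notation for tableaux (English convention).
After inserting 5: P = [[5]].
After inserting 2: P = [[2], [5]].
After inserting 1: P = [[1], [2], [5]].
After inserting 6: P = [[1, 6], [2], [5]].
After inserting 4: P = [[1, 4], [2, 6], [5]].
After inserting 3: P = [[1, 3], [2, 4], [5, 6]].
After inserting 7: P = [[1, 3, 7], [2, 4], [5, 6]].

So P = [[1, 3, 7], [2, 4], [5, 6]].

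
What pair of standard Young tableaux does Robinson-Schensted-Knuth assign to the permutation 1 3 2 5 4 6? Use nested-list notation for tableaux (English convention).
P = [[1, 2, 4, 6], [3, 5]], Q = [[1, 2, 4, 6], [3, 5]]

Insert each entry of the permutation into P by Schensted row insertion, recording in Q the position of each new cell.

Insert 1: appended to row 1. P = [[1]].
Insert 3: appended to row 1. P = [[1, 3]].
Insert 2: 2 bumps 3 from row 1; 3 starts row 2. P = [[1, 2], [3]].
Insert 5: appended to row 1. P = [[1, 2, 5], [3]].
Insert 4: 4 bumps 5 from row 1; 5 appends to row 2. P = [[1, 2, 4], [3, 5]].
Insert 6: appended to row 1. P = [[1, 2, 4, 6], [3, 5]].

So P = [[1, 2, 4, 6], [3, 5]], Q = [[1, 2, 4, 6], [3, 5]].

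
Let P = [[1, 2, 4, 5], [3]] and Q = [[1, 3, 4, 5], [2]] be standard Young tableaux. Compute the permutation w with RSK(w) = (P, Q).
3 1 2 4 5

Reverse RSK: for i = n, n-1, ..., 1, locate i in Q, remove the corresponding corner cell from P, and reverse-bump its entry up through P; the value ejected from row 1 is w(i).

So w = 3 1 2 4 5.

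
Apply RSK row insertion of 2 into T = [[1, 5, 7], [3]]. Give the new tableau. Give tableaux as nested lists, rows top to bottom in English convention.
[[1, 2, 7], [3, 5]]

In row 1, 2 replaces 5 (the leftmost entry greater than 2); 5 is bumped to row 2. 5 is appended to row 2. The new tableau is [[1, 2, 7], [3, 5]].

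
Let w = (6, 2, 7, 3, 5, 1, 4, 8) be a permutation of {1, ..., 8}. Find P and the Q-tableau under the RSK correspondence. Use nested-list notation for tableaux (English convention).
P = [[1, 3, 4, 8], [2, 5], [6, 7]], Q = [[1, 3, 5, 8], [2, 4], [6, 7]]

Insert each entry of the permutation into P by Schensted row insertion, recording in Q the position of each new cell.

Insert 6: appended to row 1. P = [[6]], Q = [[1]].
Insert 2: 2 bumps 6 from row 1; 6 starts row 2. P = [[2], [6]], Q = [[1], [2]].
Insert 7: appended to row 1. P = [[2, 7], [6]], Q = [[1, 3], [2]].
Insert 3: 3 bumps 7 from row 1; 7 appends to row 2. P = [[2, 3], [6, 7]], Q = [[1, 3], [2, 4]].
Insert 5: appended to row 1. P = [[2, 3, 5], [6, 7]], Q = [[1, 3, 5], [2, 4]].
Insert 1: 1 bumps 2 from row 1; 2 bumps 6 from row 2; 6 starts row 3. P = [[1, 3, 5], [2, 7], [6]], Q = [[1, 3, 5], [2, 4], [6]].
Insert 4: 4 bumps 5 from row 1; 5 bumps 7 from row 2; 7 appends to row 3. P = [[1, 3, 4], [2, 5], [6, 7]], Q = [[1, 3, 5], [2, 4], [6, 7]].
Insert 8: appended to row 1. P = [[1, 3, 4, 8], [2, 5], [6, 7]], Q = [[1, 3, 5, 8], [2, 4], [6, 7]].

So P = [[1, 3, 4, 8], [2, 5], [6, 7]], Q = [[1, 3, 5, 8], [2, 4], [6, 7]].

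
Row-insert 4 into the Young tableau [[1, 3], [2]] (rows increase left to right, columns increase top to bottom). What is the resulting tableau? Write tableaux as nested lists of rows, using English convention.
4 is larger than every entry of row 1, so it is appended to row 1. The new tableau is [[1, 3, 4], [2]].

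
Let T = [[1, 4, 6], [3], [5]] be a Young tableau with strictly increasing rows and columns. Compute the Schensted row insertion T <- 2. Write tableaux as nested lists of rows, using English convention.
[[1, 2, 6], [3, 4], [5]]

In row 1, 2 replaces 4 (the leftmost entry greater than 2); 4 is bumped to row 2. 4 is appended to row 2. The new tableau is [[1, 2, 6], [3, 4], [5]].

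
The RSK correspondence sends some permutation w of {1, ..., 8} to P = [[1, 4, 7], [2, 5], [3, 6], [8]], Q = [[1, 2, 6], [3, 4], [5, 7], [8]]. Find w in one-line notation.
3 8 2 6 1 7 5 4

Reverse the RSK construction: for i from n down to 1, find the cell of Q containing i, remove the entry at that cell from P, and reverse-bump it up through P; the value ejected from row 1 is w(i).

Step i=8: Q has 8 at row 4, column 1; remove 8 from row 4 of P and reverse-bump: 8 enters row 3 and ejects 6; 6 enters row 2 and ejects 5; 5 enters row 1 and ejects 4. So w(8) = 4. P is now [[1, 5, 7], [2, 6], [3, 8]].
Step i=7: Q has 7 at row 3, column 2; remove 8 from row 3 of P and reverse-bump: 8 enters row 2 and ejects 6; 6 enters row 1 and ejects 5. So w(7) = 5. P is now [[1, 6, 7], [2, 8], [3]].
Step i=6: Q has 6 at row 1, column 3; remove that cell from P, ejecting 7. So w(6) = 7. P is now [[1, 6], [2, 8], [3]].
Step i=5: Q has 5 at row 3, column 1; remove 3 from row 3 of P and reverse-bump: 3 enters row 2 and ejects 2; 2 enters row 1 and ejects 1. So w(5) = 1. P is now [[2, 6], [3, 8]].
Step i=4: Q has 4 at row 2, column 2; remove 8 from row 2 of P and reverse-bump: 8 enters row 1 and ejects 6. So w(4) = 6. P is now [[2, 8], [3]].
Step i=3: Q has 3 at row 2, column 1; remove 3 from row 2 of P and reverse-bump: 3 enters row 1 and ejects 2. So w(3) = 2. P is now [[3, 8]].
Step i=2: Q has 2 at row 1, column 2; remove that cell from P, ejecting 8. So w(2) = 8. P is now [[3]].
Step i=1: Q has 1 at row 1, column 1; remove that cell from P, ejecting 3. So w(1) = 3. P is now [].

So w = 3 8 2 6 1 7 5 4.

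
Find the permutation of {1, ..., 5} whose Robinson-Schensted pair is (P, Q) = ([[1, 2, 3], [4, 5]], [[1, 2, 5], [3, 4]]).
Reverse RSK: for i = n, n-1, ..., 1, locate i in Q, remove the corresponding corner cell from P, and reverse-bump its entry up through P; the value ejected from row 1 is w(i).

So w = 4 5 1 2 3.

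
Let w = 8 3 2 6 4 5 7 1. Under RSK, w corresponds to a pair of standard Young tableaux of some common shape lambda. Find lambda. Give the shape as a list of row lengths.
Row-insert each entry into an empty tableau.

After inserting 8: P = [[8]].
After inserting 3: P = [[3], [8]].
After inserting 2: P = [[2], [3], [8]].
After inserting 6: P = [[2, 6], [3], [8]].
After inserting 4: P = [[2, 4], [3, 6], [8]].
After inserting 5: P = [[2, 4, 5], [3, 6], [8]].
After inserting 7: P = [[2, 4, 5, 7], [3, 6], [8]].
After inserting 1: P = [[1, 4, 5, 7], [2, 6], [3], [8]].

The final insertion tableau P = [[1, 4, 5, 7], [2, 6], [3], [8]] has shape [4, 2, 1, 1].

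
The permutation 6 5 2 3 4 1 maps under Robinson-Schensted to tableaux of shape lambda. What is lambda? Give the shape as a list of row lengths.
[3, 1, 1, 1]

Row-insert each entry into an empty tableau.

After inserting 6: P = [[6]].
After inserting 5: P = [[5], [6]].
After inserting 2: P = [[2], [5], [6]].
After inserting 3: P = [[2, 3], [5], [6]].
After inserting 4: P = [[2, 3, 4], [5], [6]].
After inserting 1: P = [[1, 3, 4], [2], [5], [6]].

The final insertion tableau P = [[1, 3, 4], [2], [5], [6]] has shape [3, 1, 1, 1].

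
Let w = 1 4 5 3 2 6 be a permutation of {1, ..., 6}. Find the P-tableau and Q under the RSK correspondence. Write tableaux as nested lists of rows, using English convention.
P = [[1, 2, 5, 6], [3], [4]], Q = [[1, 2, 3, 6], [4], [5]]

Insert each entry of the permutation into P by Schensted row insertion, recording in Q the position of each new cell.

Insert 1: appended to row 1. P = [[1]], Q = [[1]].
Insert 4: appended to row 1. P = [[1, 4]], Q = [[1, 2]].
Insert 5: appended to row 1. P = [[1, 4, 5]], Q = [[1, 2, 3]].
Insert 3: 3 bumps 4 from row 1; 4 starts row 2. P = [[1, 3, 5], [4]], Q = [[1, 2, 3], [4]].
Insert 2: 2 bumps 3 from row 1; 3 bumps 4 from row 2; 4 starts row 3. P = [[1, 2, 5], [3], [4]], Q = [[1, 2, 3], [4], [5]].
Insert 6: appended to row 1. P = [[1, 2, 5, 6], [3], [4]], Q = [[1, 2, 3, 6], [4], [5]].

So P = [[1, 2, 5, 6], [3], [4]], Q = [[1, 2, 3, 6], [4], [5]].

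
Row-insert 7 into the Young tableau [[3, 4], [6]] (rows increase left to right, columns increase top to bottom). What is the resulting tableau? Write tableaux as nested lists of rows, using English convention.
[[3, 4, 7], [6]]

7 is larger than every entry of row 1, so it is appended to row 1. The new tableau is [[3, 4, 7], [6]].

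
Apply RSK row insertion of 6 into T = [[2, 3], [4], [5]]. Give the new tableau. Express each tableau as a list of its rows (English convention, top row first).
[[2, 3, 6], [4], [5]]

6 is larger than every entry of row 1, so it is appended to row 1. The new tableau is [[2, 3, 6], [4], [5]].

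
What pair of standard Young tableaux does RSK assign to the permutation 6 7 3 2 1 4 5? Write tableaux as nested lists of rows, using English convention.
P = [[1, 4, 5], [2, 7], [3], [6]], Q = [[1, 2, 7], [3, 6], [4], [5]]

Insert each entry of the permutation into P by Schensted row insertion, recording in Q the position of each new cell.

Insert 6: appended to row 1. P = [[6]], Q = [[1]].
Insert 7: appended to row 1. P = [[6, 7]], Q = [[1, 2]].
Insert 3: 3 bumps 6 from row 1; 6 starts row 2. P = [[3, 7], [6]], Q = [[1, 2], [3]].
Insert 2: 2 bumps 3 from row 1; 3 bumps 6 from row 2; 6 starts row 3. P = [[2, 7], [3], [6]], Q = [[1, 2], [3], [4]].
Insert 1: 1 bumps 2 from row 1; 2 bumps 3 from row 2; 3 bumps 6 from row 3; 6 starts row 4. P = [[1, 7], [2], [3], [6]], Q = [[1, 2], [3], [4], [5]].
Insert 4: 4 bumps 7 from row 1; 7 appends to row 2. P = [[1, 4], [2, 7], [3], [6]], Q = [[1, 2], [3, 6], [4], [5]].
Insert 5: appended to row 1. P = [[1, 4, 5], [2, 7], [3], [6]], Q = [[1, 2, 7], [3, 6], [4], [5]].

So P = [[1, 4, 5], [2, 7], [3], [6]], Q = [[1, 2, 7], [3, 6], [4], [5]].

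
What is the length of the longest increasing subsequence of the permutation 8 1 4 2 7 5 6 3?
4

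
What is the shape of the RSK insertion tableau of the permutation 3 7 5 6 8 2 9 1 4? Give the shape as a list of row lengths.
[5, 2, 1, 1]

Row-insert each entry into an empty tableau.

After inserting 3: P = [[3]].
After inserting 7: P = [[3, 7]].
After inserting 5: P = [[3, 5], [7]].
After inserting 6: P = [[3, 5, 6], [7]].
After inserting 8: P = [[3, 5, 6, 8], [7]].
After inserting 2: P = [[2, 5, 6, 8], [3], [7]].
After inserting 9: P = [[2, 5, 6, 8, 9], [3], [7]].
After inserting 1: P = [[1, 5, 6, 8, 9], [2], [3], [7]].
After inserting 4: P = [[1, 4, 6, 8, 9], [2, 5], [3], [7]].

The final insertion tableau P = [[1, 4, 6, 8, 9], [2, 5], [3], [7]] has shape [5, 2, 1, 1].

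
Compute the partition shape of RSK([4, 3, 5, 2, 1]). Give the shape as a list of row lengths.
[2, 1, 1, 1]

Row-insert each entry into an empty tableau.

After inserting 4: P = [[4]].
After inserting 3: P = [[3], [4]].
After inserting 5: P = [[3, 5], [4]].
After inserting 2: P = [[2, 5], [3], [4]].
After inserting 1: P = [[1, 5], [2], [3], [4]].

The final insertion tableau P = [[1, 5], [2], [3], [4]] has shape [2, 1, 1, 1].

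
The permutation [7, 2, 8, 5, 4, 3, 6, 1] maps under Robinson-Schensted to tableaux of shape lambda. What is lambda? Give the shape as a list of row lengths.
RSK row insertion gives P = [[1, 3, 6], [2, 8], [4], [5], [7]], which has shape [3, 2, 1, 1, 1].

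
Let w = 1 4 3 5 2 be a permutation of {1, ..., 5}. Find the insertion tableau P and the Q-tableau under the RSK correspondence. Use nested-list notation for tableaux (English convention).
P = [[1, 2, 5], [3], [4]], Q = [[1, 2, 4], [3], [5]]

Insert each entry of the permutation into P by Schensted row insertion, recording in Q the position of each new cell.

Insert 1: appended to row 1. P = [[1]].
Insert 4: appended to row 1. P = [[1, 4]].
Insert 3: 3 bumps 4 from row 1; 4 starts row 2. P = [[1, 3], [4]].
Insert 5: appended to row 1. P = [[1, 3, 5], [4]].
Insert 2: 2 bumps 3 from row 1; 3 bumps 4 from row 2; 4 starts row 3. P = [[1, 2, 5], [3], [4]].

So P = [[1, 2, 5], [3], [4]], Q = [[1, 2, 4], [3], [5]].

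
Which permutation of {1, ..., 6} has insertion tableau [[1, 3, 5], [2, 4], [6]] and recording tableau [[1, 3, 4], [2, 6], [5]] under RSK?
Reverse the RSK construction: for i from n down to 1, find the cell of Q containing i, remove the entry at that cell from P, and reverse-bump it up through P; the value ejected from row 1 is w(i).

Step i=6: Q has 6 at row 2, column 2; remove 4 from row 2 of P and reverse-bump: 4 enters row 1 and ejects 3. So w(6) = 3. P is now [[1, 4, 5], [2], [6]].
Step i=5: Q has 5 at row 3, column 1; remove 6 from row 3 of P and reverse-bump: 6 enters row 2 and ejects 2; 2 enters row 1 and ejects 1. So w(5) = 1. P is now [[2, 4, 5], [6]].
Step i=4: Q has 4 at row 1, column 3; remove that cell from P, ejecting 5. So w(4) = 5. P is now [[2, 4], [6]].
Step i=3: Q has 3 at row 1, column 2; remove that cell from P, ejecting 4. So w(3) = 4. P is now [[2], [6]].
Step i=2: Q has 2 at row 2, column 1; remove 6 from row 2 of P and reverse-bump: 6 enters row 1 and ejects 2. So w(2) = 2. P is now [[6]].
Step i=1: Q has 1 at row 1, column 1; remove that cell from P, ejecting 6. So w(1) = 6. P is now [].

So w = 6 2 4 5 1 3.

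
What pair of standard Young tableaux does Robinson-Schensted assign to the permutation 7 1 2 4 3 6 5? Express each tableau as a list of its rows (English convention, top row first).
Insert each entry of the permutation into P by Schensted row insertion, recording in Q the position of each new cell.

Insert 7: appended to row 1. P = [[7]], Q = [[1]].
Insert 1: 1 bumps 7 from row 1; 7 starts row 2. P = [[1], [7]], Q = [[1], [2]].
Insert 2: appended to row 1. P = [[1, 2], [7]], Q = [[1, 3], [2]].
Insert 4: appended to row 1. P = [[1, 2, 4], [7]], Q = [[1, 3, 4], [2]].
Insert 3: 3 bumps 4 from row 1; 4 bumps 7 from row 2; 7 starts row 3. P = [[1, 2, 3], [4], [7]], Q = [[1, 3, 4], [2], [5]].
Insert 6: appended to row 1. P = [[1, 2, 3, 6], [4], [7]], Q = [[1, 3, 4, 6], [2], [5]].
Insert 5: 5 bumps 6 from row 1; 6 appends to row 2. P = [[1, 2, 3, 5], [4, 6], [7]], Q = [[1, 3, 4, 6], [2, 7], [5]].

So P = [[1, 2, 3, 5], [4, 6], [7]], Q = [[1, 3, 4, 6], [2, 7], [5]].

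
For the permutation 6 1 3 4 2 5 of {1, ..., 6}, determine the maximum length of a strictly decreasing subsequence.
3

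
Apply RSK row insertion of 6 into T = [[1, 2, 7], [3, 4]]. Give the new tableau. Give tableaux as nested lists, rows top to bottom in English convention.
In row 1, 6 replaces 7 (the leftmost entry greater than 6); 7 is bumped to row 2. 7 is appended to row 2. The new tableau is [[1, 2, 6], [3, 4, 7]].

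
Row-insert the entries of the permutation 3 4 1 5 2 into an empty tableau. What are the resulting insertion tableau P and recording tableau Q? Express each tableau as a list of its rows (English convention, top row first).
P = [[1, 2, 5], [3, 4]], Q = [[1, 2, 4], [3, 5]]

Insert each entry of the permutation into P by Schensted row insertion, recording in Q the position of each new cell.

Insert 3: appended to row 1. P = [[3]].
Insert 4: appended to row 1. P = [[3, 4]].
Insert 1: 1 bumps 3 from row 1; 3 starts row 2. P = [[1, 4], [3]].
Insert 5: appended to row 1. P = [[1, 4, 5], [3]].
Insert 2: 2 bumps 4 from row 1; 4 appends to row 2. P = [[1, 2, 5], [3, 4]].

So P = [[1, 2, 5], [3, 4]], Q = [[1, 2, 4], [3, 5]].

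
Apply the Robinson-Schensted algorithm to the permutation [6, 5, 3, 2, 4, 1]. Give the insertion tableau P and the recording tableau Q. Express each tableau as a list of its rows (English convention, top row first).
P = [[1, 4], [2], [3], [5], [6]], Q = [[1, 5], [2], [3], [4], [6]]

Insert each entry of the permutation into P by Schensted row insertion, recording in Q the position of each new cell.

Insert 6: appended to row 1. P = [[6]].
Insert 5: 5 bumps 6 from row 1; 6 starts row 2. P = [[5], [6]].
Insert 3: 3 bumps 5 from row 1; 5 bumps 6 from row 2; 6 starts row 3. P = [[3], [5], [6]].
Insert 2: 2 bumps 3 from row 1; 3 bumps 5 from row 2; 5 bumps 6 from row 3; 6 starts row 4. P = [[2], [3], [5], [6]].
Insert 4: appended to row 1. P = [[2, 4], [3], [5], [6]].
Insert 1: 1 bumps 2 from row 1; 2 bumps 3 from row 2; 3 bumps 5 from row 3; 5 bumps 6 from row 4; 6 starts row 5. P = [[1, 4], [2], [3], [5], [6]].

So P = [[1, 4], [2], [3], [5], [6]], Q = [[1, 5], [2], [3], [4], [6]].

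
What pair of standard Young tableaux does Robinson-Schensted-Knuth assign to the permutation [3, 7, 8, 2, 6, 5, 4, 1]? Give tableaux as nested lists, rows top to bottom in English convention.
P = [[1, 4, 8], [2, 5], [3], [6], [7]], Q = [[1, 2, 3], [4, 5], [6], [7], [8]]

Insert each entry of the permutation into P by Schensted row insertion, recording in Q the position of each new cell.

After inserting 3: P = [[3]].
After inserting 7: P = [[3, 7]].
After inserting 8: P = [[3, 7, 8]].
After inserting 2: P = [[2, 7, 8], [3]].
After inserting 6: P = [[2, 6, 8], [3, 7]].
After inserting 5: P = [[2, 5, 8], [3, 6], [7]].
After inserting 4: P = [[2, 4, 8], [3, 5], [6], [7]].
After inserting 1: P = [[1, 4, 8], [2, 5], [3], [6], [7]].

So P = [[1, 4, 8], [2, 5], [3], [6], [7]], Q = [[1, 2, 3], [4, 5], [6], [7], [8]].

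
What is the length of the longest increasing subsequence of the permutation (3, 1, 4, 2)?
2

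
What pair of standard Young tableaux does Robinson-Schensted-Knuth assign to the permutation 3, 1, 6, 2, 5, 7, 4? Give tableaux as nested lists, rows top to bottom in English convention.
P = [[1, 2, 4, 7], [3, 5], [6]], Q = [[1, 3, 5, 6], [2, 4], [7]]

Insert each entry of the permutation into P by Schensted row insertion, recording in Q the position of each new cell.

Insert 3: appended to row 1. P = [[3]], Q = [[1]].
Insert 1: 1 bumps 3 from row 1; 3 starts row 2. P = [[1], [3]], Q = [[1], [2]].
Insert 6: appended to row 1. P = [[1, 6], [3]], Q = [[1, 3], [2]].
Insert 2: 2 bumps 6 from row 1; 6 appends to row 2. P = [[1, 2], [3, 6]], Q = [[1, 3], [2, 4]].
Insert 5: appended to row 1. P = [[1, 2, 5], [3, 6]], Q = [[1, 3, 5], [2, 4]].
Insert 7: appended to row 1. P = [[1, 2, 5, 7], [3, 6]], Q = [[1, 3, 5, 6], [2, 4]].
Insert 4: 4 bumps 5 from row 1; 5 bumps 6 from row 2; 6 starts row 3. P = [[1, 2, 4, 7], [3, 5], [6]], Q = [[1, 3, 5, 6], [2, 4], [7]].

So P = [[1, 2, 4, 7], [3, 5], [6]], Q = [[1, 3, 5, 6], [2, 4], [7]].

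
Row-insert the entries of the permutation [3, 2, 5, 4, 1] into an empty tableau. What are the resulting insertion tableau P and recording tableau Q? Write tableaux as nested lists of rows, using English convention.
P = [[1, 4], [2, 5], [3]], Q = [[1, 3], [2, 4], [5]]

Insert each entry of the permutation into P by Schensted row insertion, recording in Q the position of each new cell.

Insert 3: appended to row 1. P = [[3]].
Insert 2: 2 bumps 3 from row 1; 3 starts row 2. P = [[2], [3]].
Insert 5: appended to row 1. P = [[2, 5], [3]].
Insert 4: 4 bumps 5 from row 1; 5 appends to row 2. P = [[2, 4], [3, 5]].
Insert 1: 1 bumps 2 from row 1; 2 bumps 3 from row 2; 3 starts row 3. P = [[1, 4], [2, 5], [3]].

So P = [[1, 4], [2, 5], [3]], Q = [[1, 3], [2, 4], [5]].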